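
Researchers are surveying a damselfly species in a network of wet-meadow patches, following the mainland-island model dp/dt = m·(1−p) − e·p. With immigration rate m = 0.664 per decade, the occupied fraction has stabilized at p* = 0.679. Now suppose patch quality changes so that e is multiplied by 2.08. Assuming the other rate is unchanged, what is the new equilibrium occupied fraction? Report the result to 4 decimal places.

Balance m(1−p*) = e·p* gives e = m(1−p*)/p* = 0.664×0.32100/0.67900 = 0.31391.
New p* = m/(m+e) = 0.66400/(0.66400+0.65293) = 0.50420.

0.5042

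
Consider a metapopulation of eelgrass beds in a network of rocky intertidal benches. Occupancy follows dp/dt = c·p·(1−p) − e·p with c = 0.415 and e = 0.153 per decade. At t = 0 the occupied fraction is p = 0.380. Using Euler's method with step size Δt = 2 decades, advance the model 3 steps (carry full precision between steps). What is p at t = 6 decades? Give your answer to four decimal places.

Update rule: p ← p + [c·p·(1−p) − e·p]·Δt with Δt = 2.
t = 2: p = 0.38000 + (+0.07927) = 0.45927
t = 4: p = 0.45927 + (+0.06559) = 0.52485
t = 6: p = 0.52485 + (+0.04638) = 0.57124

0.5712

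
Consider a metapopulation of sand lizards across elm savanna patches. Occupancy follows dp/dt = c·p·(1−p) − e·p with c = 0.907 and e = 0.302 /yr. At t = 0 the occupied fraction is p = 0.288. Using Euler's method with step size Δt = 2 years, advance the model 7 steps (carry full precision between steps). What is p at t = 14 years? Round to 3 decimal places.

0.667

Update rule: p ← p + [c·p·(1−p) − e·p]·Δt with Δt = 2.
  1  |  dp/dt·Δt = +0.198020  |  p_1 = 0.486020
  2  |  dp/dt·Δt = +0.159590  |  p_2 = 0.645609
  3  |  dp/dt·Δt = +0.025092  |  p_3 = 0.670701
  4  |  dp/dt·Δt = -0.004461  |  p_4 = 0.666240
  5  |  dp/dt·Δt = +0.000960  |  p_5 = 0.667200
  6  |  dp/dt·Δt = -0.000201  |  p_6 = 0.666999
  7  |  dp/dt·Δt = +0.000042  |  p_7 = 0.667041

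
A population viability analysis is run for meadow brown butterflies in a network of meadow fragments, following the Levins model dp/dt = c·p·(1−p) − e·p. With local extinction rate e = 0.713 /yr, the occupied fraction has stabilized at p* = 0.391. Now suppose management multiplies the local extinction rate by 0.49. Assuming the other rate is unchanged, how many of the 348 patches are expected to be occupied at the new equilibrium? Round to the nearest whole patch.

Balance c(1−p*) = e gives c = e/(1 − 0.39100) = 0.713/0.60900 = 1.17077.
New p* = 1 − e/c = 1 − 0.34937/1.17077 = 0.70159.
Expected occupied = 348 × 0.70159 = 244.15 ≈ 244.

244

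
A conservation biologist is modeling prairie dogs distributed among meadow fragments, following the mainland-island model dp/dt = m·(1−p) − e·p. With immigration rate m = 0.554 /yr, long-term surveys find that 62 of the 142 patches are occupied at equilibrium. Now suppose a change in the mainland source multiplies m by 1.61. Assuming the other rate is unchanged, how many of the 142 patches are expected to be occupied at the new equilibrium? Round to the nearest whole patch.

Observed p* = 62/142 = 0.43662.
Balance m(1−p*) = e·p* gives e = m(1−p*)/p* = 0.554×0.56338/0.43662 = 0.71484.
New p* = m/(m+e) = 0.89194/(0.89194+0.71484) = 0.55511.
Expected occupied = 142 × 0.55511 = 78.83 ≈ 79.

79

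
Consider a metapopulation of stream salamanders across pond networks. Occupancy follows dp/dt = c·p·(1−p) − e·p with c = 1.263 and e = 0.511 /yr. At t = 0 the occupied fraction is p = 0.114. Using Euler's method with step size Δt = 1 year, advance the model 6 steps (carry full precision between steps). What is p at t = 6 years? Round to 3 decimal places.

Update rule: p ← p + [c·p·(1−p) − e·p]·Δt with Δt = 1.
step 1: Δp = +0.06931, p = 0.18331
step 2: Δp = +0.09541, p = 0.27872
step 3: Δp = +0.11148, p = 0.39021
step 4: Δp = +0.10113, p = 0.49134
step 5: Δp = +0.06458, p = 0.55592
step 6: Δp = +0.02773, p = 0.58364

0.584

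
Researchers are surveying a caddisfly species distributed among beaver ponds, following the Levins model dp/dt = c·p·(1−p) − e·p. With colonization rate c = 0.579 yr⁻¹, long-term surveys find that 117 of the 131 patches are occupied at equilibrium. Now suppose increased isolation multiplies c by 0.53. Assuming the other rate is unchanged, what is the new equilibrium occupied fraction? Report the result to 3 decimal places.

Observed p* = 117/131 = 0.89313.
Balance c(1−p*) = e gives e = 0.579×(1 − 0.89313) = 0.06188.
New p* = 1 − e/c = 1 − 0.06188/0.30687 = 0.79835.

0.798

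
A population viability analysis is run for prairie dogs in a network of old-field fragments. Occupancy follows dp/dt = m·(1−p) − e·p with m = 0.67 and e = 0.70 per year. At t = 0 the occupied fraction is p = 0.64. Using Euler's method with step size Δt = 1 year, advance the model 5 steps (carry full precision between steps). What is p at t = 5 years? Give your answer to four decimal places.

Update rule: p ← p + [m·(1−p) − e·p]·Δt with Δt = 1.
t = 1: p = 0.64000 + (-0.20680) = 0.43320
t = 2: p = 0.43320 + (+0.07652) = 0.50972
t = 3: p = 0.50972 + (-0.02831) = 0.48141
t = 4: p = 0.48141 + (+0.01048) = 0.49188
t = 5: p = 0.49188 + (-0.00388) = 0.48800

0.4880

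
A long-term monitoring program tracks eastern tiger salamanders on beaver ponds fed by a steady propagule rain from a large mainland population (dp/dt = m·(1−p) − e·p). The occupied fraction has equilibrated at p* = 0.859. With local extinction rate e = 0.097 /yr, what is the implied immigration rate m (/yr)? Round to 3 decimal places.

At equilibrium m(1−p*) = e·p*, so m = e·p*/(1−p*).
m = 0.097 × 0.859 / 0.1410 = 0.0833/0.1410 = 0.5909.

0.591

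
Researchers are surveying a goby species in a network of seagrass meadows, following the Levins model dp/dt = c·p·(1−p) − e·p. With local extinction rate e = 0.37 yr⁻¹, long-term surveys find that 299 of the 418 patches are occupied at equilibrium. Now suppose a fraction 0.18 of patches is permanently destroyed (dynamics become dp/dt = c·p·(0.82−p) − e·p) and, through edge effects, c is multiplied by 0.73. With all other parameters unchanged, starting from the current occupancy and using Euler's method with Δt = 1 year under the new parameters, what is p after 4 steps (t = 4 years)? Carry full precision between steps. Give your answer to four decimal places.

0.4444

Observed p* = 299/418 = 0.71531.
Balance c(1−p*) = e gives c = e/(1 − 0.71531) = 0.37/0.28469 = 1.29966.
Starting from p₀ = 0.71531; update p ← p + (dp/dt)·Δt with the new parameters.
step 1: Δp = -0.19362, p = 0.52169
step 2: Δp = -0.04538, p = 0.47632
step 3: Δp = -0.02092, p = 0.45539
step 4: Δp = -0.01096, p = 0.44443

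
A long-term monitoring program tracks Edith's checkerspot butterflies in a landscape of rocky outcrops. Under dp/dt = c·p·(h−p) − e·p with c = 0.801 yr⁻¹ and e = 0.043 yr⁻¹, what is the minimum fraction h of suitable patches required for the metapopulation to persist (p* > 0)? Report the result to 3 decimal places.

0.054

p* = h − e/c is positive only when h > e/c.
h_min = e/c = 0.043/0.801 = 0.0537.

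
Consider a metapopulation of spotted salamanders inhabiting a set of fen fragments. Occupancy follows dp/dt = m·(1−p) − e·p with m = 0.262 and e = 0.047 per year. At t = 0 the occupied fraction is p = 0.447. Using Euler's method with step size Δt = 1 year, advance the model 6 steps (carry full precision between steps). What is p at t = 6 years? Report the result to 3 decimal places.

0.804

Update rule: p ← p + [m·(1−p) − e·p]·Δt with Δt = 1.
step 1: Δp = +0.12388, p = 0.57088
step 2: Δp = +0.08560, p = 0.65648
step 3: Δp = +0.05915, p = 0.71562
step 4: Δp = +0.04087, p = 0.75650
step 5: Δp = +0.02824, p = 0.78474
step 6: Δp = +0.01952, p = 0.80425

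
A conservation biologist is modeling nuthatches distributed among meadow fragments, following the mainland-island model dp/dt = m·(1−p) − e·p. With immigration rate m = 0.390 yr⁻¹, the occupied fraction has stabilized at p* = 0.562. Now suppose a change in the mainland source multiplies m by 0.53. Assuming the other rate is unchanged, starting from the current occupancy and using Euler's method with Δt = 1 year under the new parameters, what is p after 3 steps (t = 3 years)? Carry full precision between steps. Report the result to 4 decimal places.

Balance m(1−p*) = e·p* gives e = m(1−p*)/p* = 0.390×0.43800/0.56200 = 0.30395.
Starting from p₀ = 0.56200; update p ← p + (dp/dt)·Δt with the new parameters.
t = 1: p = 0.56200 + (-0.08029) = 0.48171
t = 2: p = 0.48171 + (-0.03929) = 0.44243
t = 3: p = 0.44243 + (-0.01923) = 0.42320

0.4232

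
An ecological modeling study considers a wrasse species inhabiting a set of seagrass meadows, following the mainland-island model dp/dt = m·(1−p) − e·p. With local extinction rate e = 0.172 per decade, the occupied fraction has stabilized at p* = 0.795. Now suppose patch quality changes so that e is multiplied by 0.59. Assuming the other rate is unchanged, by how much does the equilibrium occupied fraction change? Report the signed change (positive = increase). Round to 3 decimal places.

Balance m(1−p*) = e·p* gives m = e·p*/(1−p*) = 0.172×0.79500/0.20500 = 0.66702.
New p* = m/(m+e) = 0.66702/(0.66702+0.10148) = 0.86795.
Δp* = 0.86795 − 0.79500 = +0.07295.

0.073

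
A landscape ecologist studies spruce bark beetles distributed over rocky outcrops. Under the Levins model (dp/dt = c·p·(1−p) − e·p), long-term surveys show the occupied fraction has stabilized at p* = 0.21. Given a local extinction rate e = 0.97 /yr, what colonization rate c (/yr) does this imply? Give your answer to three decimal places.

At equilibrium c(1−p*) = e, so c = e/(1−p*).
c = 0.97/(1 − 0.21) = 0.97/0.7900 = 1.2278.

1.228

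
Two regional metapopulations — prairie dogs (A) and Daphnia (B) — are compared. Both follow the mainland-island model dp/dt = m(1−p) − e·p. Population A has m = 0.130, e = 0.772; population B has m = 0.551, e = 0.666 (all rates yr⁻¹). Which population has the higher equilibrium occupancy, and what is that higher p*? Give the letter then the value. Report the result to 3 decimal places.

B, 0.453

A: p*_A = m/(m+e) = 0.130/0.9020 = 0.1441.
B: p*_B = 0.551/1.2170 = 0.4528.
B is higher at 0.4528.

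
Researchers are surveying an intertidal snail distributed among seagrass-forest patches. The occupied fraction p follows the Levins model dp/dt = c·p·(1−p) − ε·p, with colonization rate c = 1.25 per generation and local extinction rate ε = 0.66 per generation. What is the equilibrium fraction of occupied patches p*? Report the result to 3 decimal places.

0.472

Setting dp/dt = 0 and dividing through by p* gives c·(1−p*) = ε.
So p* = 1 − ε/c = 1 − 0.66/1.25 = 1 − 0.5280 = 0.4720.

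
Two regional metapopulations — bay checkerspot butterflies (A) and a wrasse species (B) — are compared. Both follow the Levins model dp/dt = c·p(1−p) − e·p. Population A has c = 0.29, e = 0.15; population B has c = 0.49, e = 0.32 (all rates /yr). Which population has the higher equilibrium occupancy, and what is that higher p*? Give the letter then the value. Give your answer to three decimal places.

A: p*_A = 1 − 0.15/0.29 = 0.4828.
B: p*_B = 1 − 0.32/0.49 = 0.3469.
A is higher at 0.4828.

A, 0.483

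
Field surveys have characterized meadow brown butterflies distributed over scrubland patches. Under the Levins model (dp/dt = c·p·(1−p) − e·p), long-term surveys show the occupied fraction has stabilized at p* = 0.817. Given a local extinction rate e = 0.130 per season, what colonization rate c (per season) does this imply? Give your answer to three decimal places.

At equilibrium c(1−p*) = e, so c = e/(1−p*).
c = 0.130/(1 − 0.817) = 0.130/0.1830 = 0.7104.

0.710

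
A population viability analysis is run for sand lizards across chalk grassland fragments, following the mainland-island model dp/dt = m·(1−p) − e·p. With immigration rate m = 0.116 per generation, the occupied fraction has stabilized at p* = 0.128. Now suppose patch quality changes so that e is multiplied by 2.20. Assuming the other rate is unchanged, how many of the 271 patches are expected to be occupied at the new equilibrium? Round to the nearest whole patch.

17

Balance m(1−p*) = e·p* gives e = m(1−p*)/p* = 0.116×0.87200/0.12800 = 0.79025.
New p* = m/(m+e) = 0.11600/(0.11600+1.73855) = 0.06255.
Expected occupied = 271 × 0.06255 = 16.95 ≈ 17.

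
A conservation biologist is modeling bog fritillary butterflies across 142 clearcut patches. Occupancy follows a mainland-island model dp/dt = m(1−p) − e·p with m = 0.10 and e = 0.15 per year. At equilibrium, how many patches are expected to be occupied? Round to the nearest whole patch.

p* = m/(m+e) = 0.10/0.2500 = 0.4000.
Expected occupied patches = N × p* = 142 × 0.4000 = 56.80 ≈ 57.

57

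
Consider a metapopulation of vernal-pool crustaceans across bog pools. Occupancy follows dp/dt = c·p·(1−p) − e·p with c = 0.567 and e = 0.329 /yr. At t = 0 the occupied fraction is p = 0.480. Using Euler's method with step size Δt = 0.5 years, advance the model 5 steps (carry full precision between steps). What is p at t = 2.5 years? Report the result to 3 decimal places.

0.449

Update rule: p ← p + [c·p·(1−p) − e·p]·Δt with Δt = 0.5.
t = 0.5: p = 0.48000 + (-0.00820) = 0.47180
t = 1: p = 0.47180 + (-0.00696) = 0.46484
t = 1.5: p = 0.46484 + (-0.00594) = 0.45890
t = 2: p = 0.45890 + (-0.00509) = 0.45381
t = 2.5: p = 0.45381 + (-0.00438) = 0.44942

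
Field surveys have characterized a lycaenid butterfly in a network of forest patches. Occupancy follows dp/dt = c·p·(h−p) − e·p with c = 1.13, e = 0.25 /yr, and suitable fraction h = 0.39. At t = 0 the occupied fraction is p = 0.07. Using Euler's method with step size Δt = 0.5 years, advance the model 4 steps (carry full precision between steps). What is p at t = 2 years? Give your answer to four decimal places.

0.0859

Update rule: p ← p + [c·p·(h−p) − e·p]·Δt with Δt = 0.5.
t = 0.5: p = 0.07000 + (+0.00391) = 0.07391
t = 1: p = 0.07391 + (+0.00396) = 0.07787
t = 1.5: p = 0.07787 + (+0.00400) = 0.08187
t = 2: p = 0.08187 + (+0.00402) = 0.08588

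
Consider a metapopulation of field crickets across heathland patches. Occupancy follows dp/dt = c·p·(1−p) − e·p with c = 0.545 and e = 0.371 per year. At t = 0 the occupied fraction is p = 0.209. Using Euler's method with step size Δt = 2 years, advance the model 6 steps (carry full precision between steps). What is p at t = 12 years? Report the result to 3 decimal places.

Update rule: p ← p + [c·p·(1−p) − e·p]·Δt with Δt = 2.
t = 2: p = 0.20900 + (+0.02512) = 0.23412
t = 4: p = 0.23412 + (+0.02173) = 0.25585
t = 6: p = 0.25585 + (+0.01769) = 0.27353
t = 8: p = 0.27353 + (+0.01364) = 0.28717
t = 10: p = 0.28717 + (+0.01005) = 0.29722
t = 12: p = 0.29722 + (+0.00714) = 0.30436

0.304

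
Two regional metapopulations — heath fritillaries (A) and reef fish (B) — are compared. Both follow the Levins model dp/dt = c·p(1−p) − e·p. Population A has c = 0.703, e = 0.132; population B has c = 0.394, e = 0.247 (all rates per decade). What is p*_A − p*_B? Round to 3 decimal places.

A: p*_A = 1 − 0.132/0.703 = 0.8122.
B: p*_B = 1 − 0.247/0.394 = 0.3731.
p*_A − p*_B = 0.8122 − 0.3731 = 0.4391.

0.439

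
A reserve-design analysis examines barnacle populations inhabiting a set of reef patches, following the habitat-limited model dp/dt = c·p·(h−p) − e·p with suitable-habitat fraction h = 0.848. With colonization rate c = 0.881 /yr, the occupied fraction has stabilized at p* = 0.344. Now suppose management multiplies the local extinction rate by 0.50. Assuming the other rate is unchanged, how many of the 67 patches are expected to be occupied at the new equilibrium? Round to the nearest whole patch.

40

Balance c(h−p*) = e gives e = 0.881×(0.848 − 0.34400) = 0.44402.
New p* = 0.848 − e/c = 0.848 − 0.22201/0.88100 = 0.59600.
Expected occupied = 67 × 0.59600 = 39.93 ≈ 40.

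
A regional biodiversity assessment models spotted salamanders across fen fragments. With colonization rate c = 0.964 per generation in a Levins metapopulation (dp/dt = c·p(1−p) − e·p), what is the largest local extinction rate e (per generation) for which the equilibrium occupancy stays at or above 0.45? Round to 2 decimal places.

0.53

1 − e/c ≥ 0.45 ⇒ e ≤ c(1 − 0.45) = 0.964 × 0.5500.
e_max = 0.5302.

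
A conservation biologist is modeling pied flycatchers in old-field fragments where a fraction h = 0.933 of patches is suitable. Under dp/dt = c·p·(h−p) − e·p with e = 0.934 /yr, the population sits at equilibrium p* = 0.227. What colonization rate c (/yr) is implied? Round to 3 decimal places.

At equilibrium c(h−p*) = e, so c = e/(h−p*).
c = 0.934/(0.933 − 0.227) = 0.934/0.7060 = 1.3229.

1.323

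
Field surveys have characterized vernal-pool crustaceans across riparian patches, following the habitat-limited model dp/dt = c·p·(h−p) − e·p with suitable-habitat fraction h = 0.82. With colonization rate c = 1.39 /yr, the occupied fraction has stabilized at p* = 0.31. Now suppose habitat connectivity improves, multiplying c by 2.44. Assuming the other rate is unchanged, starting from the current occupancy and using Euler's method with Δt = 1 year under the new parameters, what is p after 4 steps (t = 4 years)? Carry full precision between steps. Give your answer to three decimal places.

0.591

Balance c(h−p*) = e gives e = 1.39×(0.82 − 0.31000) = 0.70890.
Starting from p₀ = 0.31000; update p ← p + (dp/dt)·Δt with the new parameters.
  1  |  dp/dt·Δt = +0.316453  |  p_1 = 0.626453
  2  |  dp/dt·Δt = -0.032867  |  p_2 = 0.593586
  3  |  dp/dt·Δt = +0.035026  |  p_3 = 0.628611
  4  |  dp/dt·Δt = -0.037582  |  p_4 = 0.591029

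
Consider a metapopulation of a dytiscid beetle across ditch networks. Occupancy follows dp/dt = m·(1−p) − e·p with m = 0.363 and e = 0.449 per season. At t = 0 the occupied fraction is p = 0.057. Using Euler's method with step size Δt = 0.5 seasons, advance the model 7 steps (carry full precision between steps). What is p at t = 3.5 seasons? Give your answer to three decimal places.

Update rule: p ← p + [m·(1−p) − e·p]·Δt with Δt = 0.5.
p: 0.05700 → 0.21536  (Δp = +0.15836)
p: 0.21536 → 0.30942  (Δp = +0.09406)
p: 0.30942 → 0.36530  (Δp = +0.05587)
p: 0.36530 → 0.39849  (Δp = +0.03319)
p: 0.39849 → 0.41820  (Δp = +0.01971)
p: 0.41820 → 0.42991  (Δp = +0.01171)
p: 0.42991 → 0.43687  (Δp = +0.00696)

0.437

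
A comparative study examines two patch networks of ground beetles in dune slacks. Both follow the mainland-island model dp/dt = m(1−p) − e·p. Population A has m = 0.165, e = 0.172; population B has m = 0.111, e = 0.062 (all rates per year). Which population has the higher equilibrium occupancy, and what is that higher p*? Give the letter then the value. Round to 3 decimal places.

B, 0.642

A: p*_A = m/(m+e) = 0.165/0.3370 = 0.4896.
B: p*_B = 0.111/0.1730 = 0.6416.
B is higher at 0.6416.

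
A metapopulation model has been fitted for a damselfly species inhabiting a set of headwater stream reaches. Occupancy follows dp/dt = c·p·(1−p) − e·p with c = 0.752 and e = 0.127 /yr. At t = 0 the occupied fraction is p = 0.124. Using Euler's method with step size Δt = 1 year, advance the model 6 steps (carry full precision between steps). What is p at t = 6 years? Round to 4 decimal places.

Update rule: p ← p + [c·p·(1−p) − e·p]·Δt with Δt = 1.
p: 0.12400 → 0.18994  (Δp = +0.06594)
p: 0.18994 → 0.28152  (Δp = +0.09158)
p: 0.28152 → 0.39787  (Δp = +0.11635)
p: 0.39787 → 0.52750  (Δp = +0.12963)
p: 0.52750 → 0.64794  (Δp = +0.12044)
p: 0.64794 → 0.73719  (Δp = +0.08925)

0.7372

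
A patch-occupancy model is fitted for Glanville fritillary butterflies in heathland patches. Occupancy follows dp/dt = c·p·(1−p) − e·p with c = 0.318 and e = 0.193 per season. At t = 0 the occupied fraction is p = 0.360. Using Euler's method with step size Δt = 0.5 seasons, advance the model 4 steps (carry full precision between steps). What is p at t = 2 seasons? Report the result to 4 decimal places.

0.3670

Update rule: p ← p + [c·p·(1−p) − e·p]·Δt with Δt = 0.5.
t = 0.5: p = 0.36000 + (+0.00189) = 0.36189
t = 1: p = 0.36189 + (+0.00179) = 0.36369
t = 1.5: p = 0.36369 + (+0.00170) = 0.36539
t = 2: p = 0.36539 + (+0.00161) = 0.36700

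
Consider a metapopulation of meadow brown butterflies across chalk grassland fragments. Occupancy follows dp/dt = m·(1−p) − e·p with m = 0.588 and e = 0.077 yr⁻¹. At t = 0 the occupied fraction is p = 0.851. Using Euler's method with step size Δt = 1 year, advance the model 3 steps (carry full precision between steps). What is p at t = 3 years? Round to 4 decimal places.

0.8830

Update rule: p ← p + [m·(1−p) − e·p]·Δt with Δt = 1.
step 1: Δp = +0.02209, p = 0.87308
step 2: Δp = +0.00740, p = 0.88048
step 3: Δp = +0.00248, p = 0.88296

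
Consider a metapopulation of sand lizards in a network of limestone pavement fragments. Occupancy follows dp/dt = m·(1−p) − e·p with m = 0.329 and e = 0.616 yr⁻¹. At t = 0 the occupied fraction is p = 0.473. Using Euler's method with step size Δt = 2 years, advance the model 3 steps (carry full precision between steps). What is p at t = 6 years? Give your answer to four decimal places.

0.2601

Update rule: p ← p + [m·(1−p) − e·p]·Δt with Δt = 2.
  1  |  dp/dt·Δt = -0.235970  |  p_1 = 0.237030
  2  |  dp/dt·Δt = +0.210013  |  p_2 = 0.447043
  3  |  dp/dt·Δt = -0.186912  |  p_3 = 0.260131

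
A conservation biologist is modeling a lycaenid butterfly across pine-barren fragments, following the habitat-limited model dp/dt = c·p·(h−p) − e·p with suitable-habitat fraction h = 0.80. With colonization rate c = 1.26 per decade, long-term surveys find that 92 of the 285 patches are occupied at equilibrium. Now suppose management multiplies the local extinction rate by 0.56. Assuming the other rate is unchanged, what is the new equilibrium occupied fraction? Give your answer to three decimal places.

0.533

Observed p* = 92/285 = 0.32281.
Balance c(h−p*) = e gives e = 1.26×(0.8 − 0.32281) = 0.60126.
New p* = 0.8 − e/c = 0.8 − 0.33671/1.26000 = 0.53277.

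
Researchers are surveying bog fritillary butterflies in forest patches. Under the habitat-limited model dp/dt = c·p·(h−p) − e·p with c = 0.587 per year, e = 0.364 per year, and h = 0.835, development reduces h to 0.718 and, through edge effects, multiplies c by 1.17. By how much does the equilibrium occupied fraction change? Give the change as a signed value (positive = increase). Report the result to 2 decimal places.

Before: p* = h − e/c = 0.835 − 0.364/0.587 = 0.835 − 0.6201 = 0.2149.
After: c = 0.68679, e = 0.364, h = 0.718; p* = 0.718 − 0.364/0.68679 = 0.1880.
Δp* = 0.1880 − 0.2149 = -0.0269.

-0.03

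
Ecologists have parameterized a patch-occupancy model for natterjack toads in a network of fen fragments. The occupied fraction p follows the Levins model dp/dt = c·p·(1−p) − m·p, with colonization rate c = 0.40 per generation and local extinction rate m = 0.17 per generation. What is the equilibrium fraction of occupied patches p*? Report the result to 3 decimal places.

At equilibrium, colonization balances extinction: c·p*·(1−p*) = m·p*.
So p* = 1 − m/c = 1 − 0.17/0.40 = 1 − 0.4250 = 0.5750.

0.575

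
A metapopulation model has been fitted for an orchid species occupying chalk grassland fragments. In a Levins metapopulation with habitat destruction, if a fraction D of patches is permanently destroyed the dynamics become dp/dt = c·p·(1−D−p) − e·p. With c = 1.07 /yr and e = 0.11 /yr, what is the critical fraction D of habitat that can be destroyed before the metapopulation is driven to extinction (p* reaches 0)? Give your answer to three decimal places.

The nontrivial equilibrium is p* = (1−D) − e/c; extinction occurs when this hits zero.
So D_crit = 1 − e/c = 1 − 0.11/1.07 = 1 − 0.1028 = 0.8972.
This equals the undisturbed p*, a classic result of Lande's extension.

0.897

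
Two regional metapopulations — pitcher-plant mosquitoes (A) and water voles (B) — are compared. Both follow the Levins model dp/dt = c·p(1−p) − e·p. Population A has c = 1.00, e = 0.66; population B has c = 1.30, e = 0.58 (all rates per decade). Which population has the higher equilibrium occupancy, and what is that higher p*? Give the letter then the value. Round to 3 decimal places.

B, 0.554

A: p*_A = 1 − 0.66/1.00 = 0.3400.
B: p*_B = 1 − 0.58/1.30 = 0.5538.
B is higher at 0.5538.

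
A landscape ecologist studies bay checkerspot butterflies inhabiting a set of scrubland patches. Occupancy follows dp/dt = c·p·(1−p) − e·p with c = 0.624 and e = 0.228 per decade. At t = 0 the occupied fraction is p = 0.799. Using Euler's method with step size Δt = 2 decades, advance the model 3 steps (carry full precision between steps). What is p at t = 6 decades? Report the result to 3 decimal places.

Update rule: p ← p + [c·p·(1−p) − e·p]·Δt with Δt = 2.
t = 2: p = 0.79900 + (-0.16392) = 0.63508
t = 4: p = 0.63508 + (-0.00037) = 0.63471
t = 6: p = 0.63471 + (-0.00008) = 0.63464

0.635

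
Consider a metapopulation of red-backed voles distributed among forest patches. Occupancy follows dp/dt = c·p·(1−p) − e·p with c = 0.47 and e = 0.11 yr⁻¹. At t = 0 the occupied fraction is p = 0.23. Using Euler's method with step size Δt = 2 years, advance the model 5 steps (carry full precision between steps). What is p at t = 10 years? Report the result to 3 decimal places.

0.743

Update rule: p ← p + [c·p·(1−p) − e·p]·Δt with Δt = 2.
step 1: Δp = +0.11587, p = 0.34587
step 2: Δp = +0.13658, p = 0.48245
step 3: Δp = +0.12857, p = 0.61102
step 4: Δp = +0.08899, p = 0.70001
step 5: Δp = +0.04339, p = 0.74340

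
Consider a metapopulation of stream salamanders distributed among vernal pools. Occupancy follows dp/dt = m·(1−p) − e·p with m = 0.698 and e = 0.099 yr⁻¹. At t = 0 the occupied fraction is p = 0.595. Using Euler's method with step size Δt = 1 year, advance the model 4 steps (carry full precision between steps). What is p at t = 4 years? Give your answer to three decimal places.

0.875

Update rule: p ← p + [m·(1−p) − e·p]·Δt with Δt = 1.
step 1: Δp = +0.22379, p = 0.81878
step 2: Δp = +0.04543, p = 0.86421
step 3: Δp = +0.00922, p = 0.87344
step 4: Δp = +0.00187, p = 0.87531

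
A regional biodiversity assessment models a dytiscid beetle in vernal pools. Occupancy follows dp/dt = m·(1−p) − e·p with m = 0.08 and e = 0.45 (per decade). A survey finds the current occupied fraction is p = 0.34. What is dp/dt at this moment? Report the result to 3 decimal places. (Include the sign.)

-0.100

Colonization term: m·(1−p) = 0.08×0.6600 = 0.05280.
Extinction term: e·p = 0.15300.
dp/dt = 0.05280 − 0.15300 = -0.10020.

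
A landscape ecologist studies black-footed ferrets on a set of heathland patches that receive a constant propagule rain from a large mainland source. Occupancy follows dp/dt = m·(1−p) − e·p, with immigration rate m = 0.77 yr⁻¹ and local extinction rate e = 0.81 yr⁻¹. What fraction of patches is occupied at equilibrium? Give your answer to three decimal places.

0.487

Setting dp/dt = 0: m − m·p* = e·p*, so m = (m+e)·p*.
p* = m/(m+e) = 0.77/(0.77+0.81) = 0.77/1.5800 = 0.4873.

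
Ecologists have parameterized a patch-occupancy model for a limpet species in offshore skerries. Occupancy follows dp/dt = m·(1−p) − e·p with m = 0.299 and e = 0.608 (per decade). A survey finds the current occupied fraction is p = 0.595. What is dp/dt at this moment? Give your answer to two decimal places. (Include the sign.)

Colonization term: m·(1−p) = 0.299×0.4050 = 0.12110.
Extinction term: e·p = 0.36176.
dp/dt = 0.12110 − 0.36176 = -0.24066.

-0.24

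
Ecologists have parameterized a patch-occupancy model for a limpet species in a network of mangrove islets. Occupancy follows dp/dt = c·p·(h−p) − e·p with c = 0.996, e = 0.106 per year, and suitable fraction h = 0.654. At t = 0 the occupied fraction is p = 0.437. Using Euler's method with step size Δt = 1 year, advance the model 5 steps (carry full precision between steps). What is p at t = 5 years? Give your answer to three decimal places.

Update rule: p ← p + [c·p·(h−p) − e·p]·Δt with Δt = 1.
p: 0.43700 → 0.48513  (Δp = +0.04813)
p: 0.48513 → 0.51530  (Δp = +0.03017)
p: 0.51530 → 0.53186  (Δp = +0.01656)
p: 0.53186 → 0.54019  (Δp = +0.00832)
p: 0.54019 → 0.54416  (Δp = +0.00397)

0.544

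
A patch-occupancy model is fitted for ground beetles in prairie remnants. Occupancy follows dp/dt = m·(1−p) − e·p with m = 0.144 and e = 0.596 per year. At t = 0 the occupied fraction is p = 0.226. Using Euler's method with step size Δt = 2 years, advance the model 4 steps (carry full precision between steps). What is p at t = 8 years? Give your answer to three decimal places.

Update rule: p ← p + [m·(1−p) − e·p]·Δt with Δt = 2.
  1  |  dp/dt·Δt = -0.046480  |  p_1 = 0.179520
  2  |  dp/dt·Δt = +0.022310  |  p_2 = 0.201830
  3  |  dp/dt·Δt = -0.010709  |  p_3 = 0.191121
  4  |  dp/dt·Δt = +0.005140  |  p_4 = 0.196262

0.196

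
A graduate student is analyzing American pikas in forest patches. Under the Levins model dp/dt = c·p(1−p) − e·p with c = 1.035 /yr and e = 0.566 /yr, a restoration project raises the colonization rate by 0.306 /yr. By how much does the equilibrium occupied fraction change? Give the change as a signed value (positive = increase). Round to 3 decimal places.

0.125

Before: p* = 1 − 0.566/1.035 = 0.4531.
After the change, c = 1.341, e = 0.566, so p* = 1 − 0.566/1.341 = 0.5779.
Δp* = 0.5779 − 0.4531 = +0.1248.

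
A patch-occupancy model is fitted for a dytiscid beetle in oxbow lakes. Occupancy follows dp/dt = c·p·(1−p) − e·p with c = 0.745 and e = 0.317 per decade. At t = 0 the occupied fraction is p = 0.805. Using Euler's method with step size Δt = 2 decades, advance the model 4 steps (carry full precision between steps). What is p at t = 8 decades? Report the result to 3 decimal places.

0.574

Update rule: p ← p + [c·p·(1−p) − e·p]·Δt with Δt = 2.
t = 2: p = 0.80500 + (-0.27648) = 0.52852
t = 4: p = 0.52852 + (+0.03620) = 0.56473
t = 6: p = 0.56473 + (+0.00822) = 0.57295
t = 8: p = 0.57295 + (+0.00132) = 0.57427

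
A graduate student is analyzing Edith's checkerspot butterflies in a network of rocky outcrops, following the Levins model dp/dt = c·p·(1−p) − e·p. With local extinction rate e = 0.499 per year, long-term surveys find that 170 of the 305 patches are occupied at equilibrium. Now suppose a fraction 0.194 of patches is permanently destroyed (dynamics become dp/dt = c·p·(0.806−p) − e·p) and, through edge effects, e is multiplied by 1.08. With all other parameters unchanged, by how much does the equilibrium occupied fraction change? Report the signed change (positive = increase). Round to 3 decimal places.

-0.229

Observed p* = 170/305 = 0.55738.
Balance c(1−p*) = e gives c = e/(1 − 0.55738) = 0.499/0.44262 = 1.12738.
New p* = 0.806 − e/c = 0.806 − 0.53892/1.12738 = 0.32797.
Δp* = 0.32797 − 0.55738 = -0.22941.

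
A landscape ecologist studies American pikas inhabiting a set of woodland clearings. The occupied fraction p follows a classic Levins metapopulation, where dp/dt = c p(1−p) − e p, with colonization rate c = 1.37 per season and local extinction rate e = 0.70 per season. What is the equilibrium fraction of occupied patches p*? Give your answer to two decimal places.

At equilibrium, colonization balances extinction: c·p*·(1−p*) = e·p*.
So p* = 1 − e/c = 1 − 0.70/1.37 = 1 − 0.5109 = 0.4891.

0.49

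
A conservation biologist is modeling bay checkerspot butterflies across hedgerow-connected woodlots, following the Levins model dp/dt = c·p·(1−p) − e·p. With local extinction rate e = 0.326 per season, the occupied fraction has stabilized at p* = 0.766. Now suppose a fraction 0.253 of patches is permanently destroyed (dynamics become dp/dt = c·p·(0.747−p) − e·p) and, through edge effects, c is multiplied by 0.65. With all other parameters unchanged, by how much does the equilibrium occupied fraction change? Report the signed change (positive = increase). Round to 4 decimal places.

-0.3790

Balance c(1−p*) = e gives c = e/(1 − 0.76600) = 0.326/0.23400 = 1.39316.
New p* = 0.747 − e/c = 0.747 − 0.32600/0.90555 = 0.38700.
Δp* = 0.38700 − 0.76600 = -0.37900.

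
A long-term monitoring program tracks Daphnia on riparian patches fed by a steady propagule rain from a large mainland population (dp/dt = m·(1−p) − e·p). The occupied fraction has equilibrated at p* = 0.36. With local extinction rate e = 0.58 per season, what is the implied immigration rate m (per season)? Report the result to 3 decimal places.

0.326

At equilibrium m(1−p*) = e·p*, so m = e·p*/(1−p*).
m = 0.58 × 0.36 / 0.6400 = 0.2088/0.6400 = 0.3262.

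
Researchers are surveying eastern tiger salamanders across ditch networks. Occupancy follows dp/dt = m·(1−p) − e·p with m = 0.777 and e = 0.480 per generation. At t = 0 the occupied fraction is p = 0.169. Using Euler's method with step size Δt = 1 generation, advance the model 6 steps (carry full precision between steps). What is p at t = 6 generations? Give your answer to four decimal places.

0.6180

Update rule: p ← p + [m·(1−p) − e·p]·Δt with Δt = 1.
step 1: Δp = +0.56457, p = 0.73357
step 2: Δp = -0.14509, p = 0.58847
step 3: Δp = +0.03729, p = 0.62576
step 4: Δp = -0.00958, p = 0.61618
step 5: Δp = +0.00246, p = 0.61864
step 6: Δp = -0.00063, p = 0.61801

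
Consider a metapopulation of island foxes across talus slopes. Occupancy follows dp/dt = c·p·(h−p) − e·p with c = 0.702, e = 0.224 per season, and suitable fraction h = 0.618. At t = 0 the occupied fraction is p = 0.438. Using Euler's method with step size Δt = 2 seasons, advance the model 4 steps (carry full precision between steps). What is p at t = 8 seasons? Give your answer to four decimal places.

Update rule: p ← p + [c·p·(h−p) − e·p]·Δt with Δt = 2.
p: 0.43800 → 0.35247  (Δp = -0.08553)
p: 0.35247 → 0.32596  (Δp = -0.02650)
p: 0.32596 → 0.31358  (Δp = -0.01238)
p: 0.31358 → 0.30712  (Δp = -0.00646)

0.3071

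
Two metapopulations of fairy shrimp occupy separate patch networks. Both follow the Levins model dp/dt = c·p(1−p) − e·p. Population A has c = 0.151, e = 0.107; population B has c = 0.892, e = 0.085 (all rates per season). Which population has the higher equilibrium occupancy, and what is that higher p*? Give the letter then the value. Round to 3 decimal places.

A: p*_A = 1 − 0.107/0.151 = 0.2914.
B: p*_B = 1 − 0.085/0.892 = 0.9047.
B is higher at 0.9047.

B, 0.905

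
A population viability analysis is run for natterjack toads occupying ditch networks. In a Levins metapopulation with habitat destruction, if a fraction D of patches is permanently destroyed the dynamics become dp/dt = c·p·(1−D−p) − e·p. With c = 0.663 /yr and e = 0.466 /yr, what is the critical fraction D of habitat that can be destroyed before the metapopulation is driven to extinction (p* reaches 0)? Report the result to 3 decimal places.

0.297

The nontrivial equilibrium is p* = (1−D) − e/c; extinction occurs when this hits zero.
So D_crit = 1 − e/c = 1 − 0.466/0.663 = 1 − 0.7029 = 0.2971.
This equals the undisturbed p*, a classic result of Lande's extension.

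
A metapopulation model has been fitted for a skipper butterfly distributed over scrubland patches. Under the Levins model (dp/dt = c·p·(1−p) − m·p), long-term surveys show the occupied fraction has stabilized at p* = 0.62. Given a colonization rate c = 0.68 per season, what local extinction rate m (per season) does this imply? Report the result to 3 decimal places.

0.258

At equilibrium c(1−p*) = m.
m = 0.68 × (1 − 0.62) = 0.68 × 0.3800 = 0.2584.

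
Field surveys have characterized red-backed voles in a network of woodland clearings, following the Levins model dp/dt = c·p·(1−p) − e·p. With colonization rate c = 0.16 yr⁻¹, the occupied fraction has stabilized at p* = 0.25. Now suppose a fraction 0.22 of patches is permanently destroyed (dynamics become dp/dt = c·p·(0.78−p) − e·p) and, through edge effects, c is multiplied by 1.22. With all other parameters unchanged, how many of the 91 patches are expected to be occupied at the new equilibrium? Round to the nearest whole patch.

15

Balance c(1−p*) = e gives e = 0.16×(1 − 0.25000) = 0.12000.
New p* = 0.78 − e/c = 0.78 − 0.12000/0.19520 = 0.16525.
Expected occupied = 91 × 0.16525 = 15.04 ≈ 15.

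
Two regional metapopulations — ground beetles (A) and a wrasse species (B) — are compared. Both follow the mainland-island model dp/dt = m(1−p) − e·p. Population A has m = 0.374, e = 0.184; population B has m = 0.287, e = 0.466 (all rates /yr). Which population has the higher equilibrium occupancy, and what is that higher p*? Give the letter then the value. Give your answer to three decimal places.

A, 0.670

A: p*_A = m/(m+e) = 0.374/0.5580 = 0.6703.
B: p*_B = 0.287/0.7530 = 0.3811.
A is higher at 0.6703.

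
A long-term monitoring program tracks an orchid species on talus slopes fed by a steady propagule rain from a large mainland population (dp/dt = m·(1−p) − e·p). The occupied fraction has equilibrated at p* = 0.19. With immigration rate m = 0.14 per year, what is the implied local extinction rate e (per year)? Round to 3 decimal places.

At equilibrium m(1−p*) = e·p*, so e = m(1−p*)/p*.
e = 0.14 × 0.8100 / 0.19 = 0.5968.

0.597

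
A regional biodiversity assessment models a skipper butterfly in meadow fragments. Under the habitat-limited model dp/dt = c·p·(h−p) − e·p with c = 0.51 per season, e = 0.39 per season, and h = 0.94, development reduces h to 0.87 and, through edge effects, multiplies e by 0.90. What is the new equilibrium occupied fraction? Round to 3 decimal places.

Before: p* = h − e/c = 0.94 − 0.39/0.51 = 0.94 − 0.7647 = 0.1753.
After: c = 0.51, e = 0.351, h = 0.87; p* = 0.87 − 0.351/0.51 = 0.1818.

0.182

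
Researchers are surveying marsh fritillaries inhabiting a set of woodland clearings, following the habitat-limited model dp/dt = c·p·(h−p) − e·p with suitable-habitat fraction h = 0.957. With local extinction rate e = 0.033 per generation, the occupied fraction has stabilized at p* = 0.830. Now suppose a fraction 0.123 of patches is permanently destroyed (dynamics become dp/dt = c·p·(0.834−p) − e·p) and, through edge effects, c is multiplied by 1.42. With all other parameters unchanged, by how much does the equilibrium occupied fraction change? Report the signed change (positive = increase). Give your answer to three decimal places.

Balance c(h−p*) = e gives c = e/(0.957 − 0.83000) = 0.033/0.12700 = 0.25984.
New p* = 0.834 − e/c = 0.834 − 0.03300/0.36897 = 0.74456.
Δp* = 0.74456 − 0.83000 = -0.08544.

-0.085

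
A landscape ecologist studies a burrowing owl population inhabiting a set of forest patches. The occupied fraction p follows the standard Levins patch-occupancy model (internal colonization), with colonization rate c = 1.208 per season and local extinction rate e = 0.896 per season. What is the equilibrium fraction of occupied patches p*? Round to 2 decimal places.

0.26

At equilibrium, colonization balances extinction: c·p*·(1−p*) = e·p*.
So p* = 1 − e/c = 1 − 0.896/1.208 = 1 − 0.7417 = 0.2583.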